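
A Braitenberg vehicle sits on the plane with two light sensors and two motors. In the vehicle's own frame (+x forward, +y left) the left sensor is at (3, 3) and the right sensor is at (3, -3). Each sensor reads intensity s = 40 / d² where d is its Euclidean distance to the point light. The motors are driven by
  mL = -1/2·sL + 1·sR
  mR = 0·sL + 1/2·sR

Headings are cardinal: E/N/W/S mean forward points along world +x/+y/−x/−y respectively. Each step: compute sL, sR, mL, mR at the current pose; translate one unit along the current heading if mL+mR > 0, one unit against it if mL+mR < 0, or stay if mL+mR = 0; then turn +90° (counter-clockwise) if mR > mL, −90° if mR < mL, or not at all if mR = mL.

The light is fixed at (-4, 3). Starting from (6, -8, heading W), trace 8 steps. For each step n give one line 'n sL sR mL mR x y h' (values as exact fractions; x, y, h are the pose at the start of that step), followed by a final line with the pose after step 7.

0 8/49 40/113 1508/5537 20/113 6 -8 W
1 2/5 5/26 -1/130 5/52 5 -8 N
2 8/41 8/17 260/697 4/17 5 -7 W
3 20/37 4/17 -22/629 2/17 4 -7 N
4 40/169 40/61 5540/10309 20/61 4 -6 W
5 10/13 5/17 -20/221 5/34 3 -6 N
6 40/137 40/41 4660/5617 20/41 3 -5 W
7 20/17 20/53 -190/901 10/53 2 -5 N
final 2 -6 W

n=0: pose=(6,-8,W); sL=8/49, sR=40/113; mL=1508/5537, mR=20/113; mL+mR=2488/5537 → advance +1; mR−mL=-528/5537 → turn -1·90°
n=1: pose=(5,-8,N); sL=2/5, sR=5/26; mL=-1/130, mR=5/52; mL+mR=23/260 → advance +1; mR−mL=27/260 → turn +1·90°
n=2: pose=(5,-7,W); sL=8/41, sR=8/17; mL=260/697, mR=4/17; mL+mR=424/697 → advance +1; mR−mL=-96/697 → turn -1·90°
n=3: pose=(4,-7,N); sL=20/37, sR=4/17; mL=-22/629, mR=2/17; mL+mR=52/629 → advance +1; mR−mL=96/629 → turn +1·90°
n=4: pose=(4,-6,W); sL=40/169, sR=40/61; mL=5540/10309, mR=20/61; mL+mR=8920/10309 → advance +1; mR−mL=-2160/10309 → turn -1·90°
n=5: pose=(3,-6,N); sL=10/13, sR=5/17; mL=-20/221, mR=5/34; mL+mR=25/442 → advance +1; mR−mL=105/442 → turn +1·90°
n=6: pose=(3,-5,W); sL=40/137, sR=40/41; mL=4660/5617, mR=20/41; mL+mR=7400/5617 → advance +1; mR−mL=-1920/5617 → turn -1·90°
n=7: pose=(2,-5,N); sL=20/17, sR=20/53; mL=-190/901, mR=10/53; mL+mR=-20/901 → advance -1; mR−mL=360/901 → turn +1·90°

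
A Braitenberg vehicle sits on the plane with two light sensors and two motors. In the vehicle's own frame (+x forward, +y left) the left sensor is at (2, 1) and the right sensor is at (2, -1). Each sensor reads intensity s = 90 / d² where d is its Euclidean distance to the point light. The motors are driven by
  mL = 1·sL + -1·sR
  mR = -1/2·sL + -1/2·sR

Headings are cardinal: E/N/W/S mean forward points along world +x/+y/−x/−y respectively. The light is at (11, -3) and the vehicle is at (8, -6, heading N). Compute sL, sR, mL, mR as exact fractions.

90/17 18 -216/17 -198/17

left sensor world pos  = (7, -4); dL² = 17
right sensor world pos = (9, -4); dR² = 5
sL = 90/17 = 90/17
sR = 90/5 = 18
mL = 1·sL + -1·sR = -216/17
mR = -1/2·sL + -1/2·sR = -198/17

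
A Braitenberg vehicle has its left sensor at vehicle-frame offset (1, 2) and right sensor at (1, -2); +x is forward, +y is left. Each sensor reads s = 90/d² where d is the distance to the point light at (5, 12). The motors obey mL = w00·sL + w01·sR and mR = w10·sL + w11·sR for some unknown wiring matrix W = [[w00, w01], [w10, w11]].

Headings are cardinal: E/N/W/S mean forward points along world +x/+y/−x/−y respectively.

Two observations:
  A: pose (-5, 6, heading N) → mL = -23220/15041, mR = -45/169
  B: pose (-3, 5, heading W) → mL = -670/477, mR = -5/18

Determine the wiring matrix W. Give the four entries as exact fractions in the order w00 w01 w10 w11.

-1 -1 -1/2 0

obs A: pose=(-5,6,N) → sL=90/169, sR=90/89, mL=-23220/15041, mR=-45/169
obs B: pose=(-3,5,W) → sL=5/9, sR=45/53, mL=-670/477, mR=-5/18
sensor matrix S = [[90/169, 90/89], [5/9, 45/53]]; det S = -87400/797173
solve [mL_A; mL_B] = S·[w00; w01] and [mR_A; mR_B] = S·[w10; w11]:
  w00 = -1, w01 = -1, w10 = -1/2, w11 = 0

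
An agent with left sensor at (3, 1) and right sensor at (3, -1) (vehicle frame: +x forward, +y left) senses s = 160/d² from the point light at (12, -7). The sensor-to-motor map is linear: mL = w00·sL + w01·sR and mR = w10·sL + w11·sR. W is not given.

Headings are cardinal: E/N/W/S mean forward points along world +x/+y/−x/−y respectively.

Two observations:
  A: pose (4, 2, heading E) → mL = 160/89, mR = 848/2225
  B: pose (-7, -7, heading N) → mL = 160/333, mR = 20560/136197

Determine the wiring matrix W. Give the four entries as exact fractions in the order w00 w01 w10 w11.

0 1 1 -1/2

obs A: pose=(4,2,E) → sL=32/25, sR=160/89, mL=160/89, mR=848/2225
obs B: pose=(-7,-7,N) → sL=160/409, sR=160/333, mL=160/333, mR=20560/136197
sensor matrix S = [[32/25, 160/89], [160/409, 160/333]]; det S = -5349376/60607665
solve [mL_A; mL_B] = S·[w00; w01] and [mR_A; mR_B] = S·[w10; w11]:
  w00 = 0, w01 = 1, w10 = 1, w11 = -1/2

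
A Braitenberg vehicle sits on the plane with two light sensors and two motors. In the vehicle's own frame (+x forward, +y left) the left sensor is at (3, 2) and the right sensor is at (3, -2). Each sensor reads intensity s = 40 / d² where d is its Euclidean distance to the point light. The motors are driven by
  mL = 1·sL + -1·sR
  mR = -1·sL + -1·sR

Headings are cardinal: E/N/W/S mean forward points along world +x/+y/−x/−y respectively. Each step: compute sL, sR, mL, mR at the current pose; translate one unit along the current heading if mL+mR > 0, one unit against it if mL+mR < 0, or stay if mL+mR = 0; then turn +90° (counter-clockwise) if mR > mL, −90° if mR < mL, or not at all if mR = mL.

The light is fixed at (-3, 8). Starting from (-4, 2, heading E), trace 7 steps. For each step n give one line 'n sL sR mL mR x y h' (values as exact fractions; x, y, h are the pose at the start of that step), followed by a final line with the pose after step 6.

n=0: pose=(-4,2,E); sL=2, sR=10/17; mL=24/17, mR=-44/17; mL+mR=-20/17 → advance -1; mR−mL=-4 → turn -1·90°
n=1: pose=(-5,2,S); sL=40/81, sR=40/97; mL=640/7857, mR=-7120/7857; mL+mR=-80/97 → advance -1; mR−mL=-80/81 → turn -1·90°
n=2: pose=(-5,3,W); sL=20/37, sR=20/17; mL=-400/629, mR=-1080/629; mL+mR=-40/17 → advance -1; mR−mL=-40/37 → turn -1·90°
n=3: pose=(-4,3,N); sL=40/13, sR=8; mL=-64/13, mR=-144/13; mL+mR=-16 → advance -1; mR−mL=-80/13 → turn -1·90°
n=4: pose=(-4,2,E); sL=2, sR=10/17; mL=24/17, mR=-44/17; mL+mR=-20/17 → advance -1; mR−mL=-4 → turn -1·90°
n=5: pose=(-5,2,S); sL=40/81, sR=40/97; mL=640/7857, mR=-7120/7857; mL+mR=-80/97 → advance -1; mR−mL=-80/81 → turn -1·90°
n=6: pose=(-5,3,W); sL=20/37, sR=20/17; mL=-400/629, mR=-1080/629; mL+mR=-40/17 → advance -1; mR−mL=-40/37 → turn -1·90°

0 2 10/17 24/17 -44/17 -4 2 E
1 40/81 40/97 640/7857 -7120/7857 -5 2 S
2 20/37 20/17 -400/629 -1080/629 -5 3 W
3 40/13 8 -64/13 -144/13 -4 3 N
4 2 10/17 24/17 -44/17 -4 2 E
5 40/81 40/97 640/7857 -7120/7857 -5 2 S
6 20/37 20/17 -400/629 -1080/629 -5 3 W
final -4 3 N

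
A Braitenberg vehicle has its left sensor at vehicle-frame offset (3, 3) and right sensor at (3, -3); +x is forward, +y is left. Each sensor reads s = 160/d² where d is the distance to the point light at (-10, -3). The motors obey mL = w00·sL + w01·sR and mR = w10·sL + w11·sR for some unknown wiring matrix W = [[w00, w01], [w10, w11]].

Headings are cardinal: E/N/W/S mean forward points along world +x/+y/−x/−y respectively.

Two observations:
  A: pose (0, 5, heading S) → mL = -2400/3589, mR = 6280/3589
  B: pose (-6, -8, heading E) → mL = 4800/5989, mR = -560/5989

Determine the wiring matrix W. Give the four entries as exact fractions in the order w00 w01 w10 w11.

obs A: pose=(0,5,S) → sL=80/97, sR=80/37, mL=-2400/3589, mR=6280/3589
obs B: pose=(-6,-8,E) → sL=160/53, sR=160/113, mL=4800/5989, mR=-560/5989
sensor matrix S = [[80/97, 80/37], [160/53, 160/113]]; det S = -115200000/21494521
solve [mL_A; mL_B] = S·[w00; w01] and [mR_A; mR_B] = S·[w10; w11]:
  w00 = 1/2, w01 = -1/2, w10 = -1/2, w11 = 1

1/2 -1/2 -1/2 1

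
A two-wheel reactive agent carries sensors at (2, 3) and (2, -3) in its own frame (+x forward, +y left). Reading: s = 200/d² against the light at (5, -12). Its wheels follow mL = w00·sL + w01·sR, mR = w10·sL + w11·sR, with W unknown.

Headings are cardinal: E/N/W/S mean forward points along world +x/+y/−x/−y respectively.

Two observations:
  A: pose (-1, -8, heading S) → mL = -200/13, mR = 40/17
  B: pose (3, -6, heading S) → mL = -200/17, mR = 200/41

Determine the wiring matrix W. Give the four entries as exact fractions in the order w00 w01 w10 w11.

obs A: pose=(-1,-8,S) → sL=200/13, sR=40/17, mL=-200/13, mR=40/17
obs B: pose=(3,-6,S) → sL=200/17, sR=200/41, mL=-200/17, mR=200/41
sensor matrix S = [[200/13, 40/17], [200/17, 200/41]]; det S = 7296000/154037
solve [mL_A; mL_B] = S·[w00; w01] and [mR_A; mR_B] = S·[w10; w11]:
  w00 = -1, w01 = 0, w10 = 0, w11 = 1

-1 0 0 1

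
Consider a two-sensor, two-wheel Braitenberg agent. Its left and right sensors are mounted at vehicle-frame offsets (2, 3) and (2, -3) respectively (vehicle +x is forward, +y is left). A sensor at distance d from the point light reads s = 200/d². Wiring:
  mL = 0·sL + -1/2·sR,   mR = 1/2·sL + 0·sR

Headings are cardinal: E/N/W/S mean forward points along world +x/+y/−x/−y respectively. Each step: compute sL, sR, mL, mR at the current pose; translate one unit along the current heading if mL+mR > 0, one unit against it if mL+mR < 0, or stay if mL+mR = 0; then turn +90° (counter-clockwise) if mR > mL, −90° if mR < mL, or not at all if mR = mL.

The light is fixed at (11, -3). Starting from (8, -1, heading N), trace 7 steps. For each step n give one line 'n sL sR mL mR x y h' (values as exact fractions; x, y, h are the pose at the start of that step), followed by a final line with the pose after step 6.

n=0: pose=(8,-1,N); sL=50/13, sR=25/2; mL=-25/4, mR=25/13; mL+mR=-225/52 → advance -1; mR−mL=425/52 → turn +1·90°
n=1: pose=(8,-2,W); sL=200/29, sR=200/41; mL=-100/41, mR=100/29; mL+mR=1200/1189 → advance +1; mR−mL=7000/1189 → turn +1·90°
n=2: pose=(7,-2,S); sL=100, sR=4; mL=-2, mR=50; mL+mR=48 → advance +1; mR−mL=52 → turn +1·90°
n=3: pose=(7,-3,E); sL=200/13, sR=200/13; mL=-100/13, mR=100/13; mL+mR=0 → advance +0; mR−mL=200/13 → turn +1·90°
n=4: pose=(7,-3,N); sL=200/53, sR=40; mL=-20, mR=100/53; mL+mR=-960/53 → advance -1; mR−mL=1160/53 → turn +1·90°
n=5: pose=(7,-4,W); sL=50/13, sR=5; mL=-5/2, mR=25/13; mL+mR=-15/26 → advance -1; mR−mL=115/26 → turn +1·90°
n=6: pose=(8,-4,S); sL=200/9, sR=40/9; mL=-20/9, mR=100/9; mL+mR=80/9 → advance +1; mR−mL=40/3 → turn +1·90°

0 50/13 25/2 -25/4 25/13 8 -1 N
1 200/29 200/41 -100/41 100/29 8 -2 W
2 100 4 -2 50 7 -2 S
3 200/13 200/13 -100/13 100/13 7 -3 E
4 200/53 40 -20 100/53 7 -3 N
5 50/13 5 -5/2 25/13 7 -4 W
6 200/9 40/9 -20/9 100/9 8 -4 S
final 8 -5 E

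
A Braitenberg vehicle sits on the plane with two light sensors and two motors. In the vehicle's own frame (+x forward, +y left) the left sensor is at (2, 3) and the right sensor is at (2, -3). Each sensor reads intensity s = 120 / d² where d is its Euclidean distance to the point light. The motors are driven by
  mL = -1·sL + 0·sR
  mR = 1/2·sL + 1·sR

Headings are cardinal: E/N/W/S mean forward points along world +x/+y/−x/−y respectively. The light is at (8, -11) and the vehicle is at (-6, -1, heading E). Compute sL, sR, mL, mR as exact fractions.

120/313 120/193 -120/313 49140/60409

left sensor world pos  = (-4, 2); dL² = 313
right sensor world pos = (-4, -4); dR² = 193
sL = 120/313 = 120/313
sR = 120/193 = 120/193
mL = -1·sL + 0·sR = -120/313
mR = 1/2·sL + 1·sR = 49140/60409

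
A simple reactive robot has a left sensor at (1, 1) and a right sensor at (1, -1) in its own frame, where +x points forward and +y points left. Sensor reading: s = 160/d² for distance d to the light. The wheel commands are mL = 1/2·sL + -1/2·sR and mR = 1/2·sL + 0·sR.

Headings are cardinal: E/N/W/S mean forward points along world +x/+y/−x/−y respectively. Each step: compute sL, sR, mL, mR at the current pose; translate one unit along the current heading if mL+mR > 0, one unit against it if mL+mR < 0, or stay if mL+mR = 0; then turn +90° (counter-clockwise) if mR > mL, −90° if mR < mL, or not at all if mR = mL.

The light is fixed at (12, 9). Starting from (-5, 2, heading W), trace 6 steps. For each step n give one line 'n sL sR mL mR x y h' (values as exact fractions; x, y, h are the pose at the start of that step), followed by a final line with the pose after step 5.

n=0: pose=(-5,2,W); sL=40/97, sR=4/9; mL=-14/873, mR=20/97; mL+mR=166/873 → advance +1; mR−mL=2/9 → turn +1·90°
n=1: pose=(-6,2,S); sL=160/353, sR=32/85; mL=1152/30005, mR=80/353; mL+mR=7952/30005 → advance +1; mR−mL=16/85 → turn +1·90°
n=2: pose=(-6,1,E); sL=80/169, sR=16/37; mL=128/6253, mR=40/169; mL+mR=1608/6253 → advance +1; mR−mL=8/37 → turn +1·90°
n=3: pose=(-5,1,N); sL=160/373, sR=32/61; mL=-1088/22753, mR=80/373; mL+mR=3792/22753 → advance +1; mR−mL=16/61 → turn +1·90°
n=4: pose=(-5,2,W); sL=40/97, sR=4/9; mL=-14/873, mR=20/97; mL+mR=166/873 → advance +1; mR−mL=2/9 → turn +1·90°
n=5: pose=(-6,2,S); sL=160/353, sR=32/85; mL=1152/30005, mR=80/353; mL+mR=7952/30005 → advance +1; mR−mL=16/85 → turn +1·90°

0 40/97 4/9 -14/873 20/97 -5 2 W
1 160/353 32/85 1152/30005 80/353 -6 2 S
2 80/169 16/37 128/6253 40/169 -6 1 E
3 160/373 32/61 -1088/22753 80/373 -5 1 N
4 40/97 4/9 -14/873 20/97 -5 2 W
5 160/353 32/85 1152/30005 80/353 -6 2 S
final -6 1 E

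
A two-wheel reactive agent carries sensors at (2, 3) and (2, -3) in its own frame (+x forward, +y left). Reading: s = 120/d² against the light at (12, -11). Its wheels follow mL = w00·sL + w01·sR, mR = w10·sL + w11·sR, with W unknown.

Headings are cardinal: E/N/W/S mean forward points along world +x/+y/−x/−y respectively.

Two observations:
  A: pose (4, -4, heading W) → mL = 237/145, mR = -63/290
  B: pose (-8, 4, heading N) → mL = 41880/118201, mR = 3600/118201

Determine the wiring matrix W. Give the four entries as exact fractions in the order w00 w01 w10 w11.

1 1 -1/2 1/2

obs A: pose=(4,-4,W) → sL=30/29, sR=3/5, mL=237/145, mR=-63/290
obs B: pose=(-8,4,N) → sL=60/409, sR=60/289, mL=41880/118201, mR=3600/118201
sensor matrix S = [[30/29, 3/5], [60/409, 60/289]]; det S = 434484/3427829
solve [mL_A; mL_B] = S·[w00; w01] and [mR_A; mR_B] = S·[w10; w11]:
  w00 = 1, w01 = 1, w10 = -1/2, w11 = 1/2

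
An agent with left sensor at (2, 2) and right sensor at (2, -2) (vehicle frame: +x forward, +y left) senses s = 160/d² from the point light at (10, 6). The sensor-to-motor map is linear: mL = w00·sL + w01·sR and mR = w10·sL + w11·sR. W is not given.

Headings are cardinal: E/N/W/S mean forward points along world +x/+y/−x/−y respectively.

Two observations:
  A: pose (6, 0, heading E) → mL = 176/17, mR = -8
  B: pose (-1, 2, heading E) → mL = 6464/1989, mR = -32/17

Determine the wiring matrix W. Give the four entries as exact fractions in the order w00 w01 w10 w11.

1 1 -1 0

obs A: pose=(6,0,E) → sL=8, sR=40/17, mL=176/17, mR=-8
obs B: pose=(-1,2,E) → sL=32/17, sR=160/117, mL=6464/1989, mR=-32/17
sensor matrix S = [[8, 40/17], [32/17, 160/117]]; det S = 220160/33813
solve [mL_A; mL_B] = S·[w00; w01] and [mR_A; mR_B] = S·[w10; w11]:
  w00 = 1, w01 = 1, w10 = -1, w11 = 0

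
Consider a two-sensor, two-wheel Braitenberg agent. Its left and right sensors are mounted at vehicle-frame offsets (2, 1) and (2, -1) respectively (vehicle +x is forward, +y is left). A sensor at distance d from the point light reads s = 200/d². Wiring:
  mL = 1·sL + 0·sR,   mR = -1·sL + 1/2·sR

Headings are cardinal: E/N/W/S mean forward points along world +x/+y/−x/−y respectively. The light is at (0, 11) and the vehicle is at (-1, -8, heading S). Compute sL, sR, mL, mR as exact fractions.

left sensor world pos  = (0, -10); dL² = 441
right sensor world pos = (-2, -10); dR² = 445
sL = 200/441 = 200/441
sR = 200/445 = 40/89
mL = 1·sL + 0·sR = 200/441
mR = -1·sL + 1/2·sR = -8980/39249

200/441 40/89 200/441 -8980/39249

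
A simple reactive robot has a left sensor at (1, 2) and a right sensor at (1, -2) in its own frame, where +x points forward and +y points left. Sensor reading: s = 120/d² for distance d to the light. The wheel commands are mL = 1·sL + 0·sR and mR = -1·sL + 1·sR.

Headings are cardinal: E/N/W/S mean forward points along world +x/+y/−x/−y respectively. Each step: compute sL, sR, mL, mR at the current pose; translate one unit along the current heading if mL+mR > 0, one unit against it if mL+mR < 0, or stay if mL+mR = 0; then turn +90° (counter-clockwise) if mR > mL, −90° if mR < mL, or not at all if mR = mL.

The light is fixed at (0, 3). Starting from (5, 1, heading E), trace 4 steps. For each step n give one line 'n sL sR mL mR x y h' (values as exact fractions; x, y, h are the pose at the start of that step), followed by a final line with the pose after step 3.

n=0: pose=(5,1,E); sL=10/3, sR=30/13; mL=10/3, mR=-40/39; mL+mR=30/13 → advance +1; mR−mL=-170/39 → turn -1·90°
n=1: pose=(6,1,S); sL=120/73, sR=24/5; mL=120/73, mR=1152/365; mL+mR=24/5 → advance +1; mR−mL=552/365 → turn +1·90°
n=2: pose=(6,0,E); sL=12/5, sR=60/37; mL=12/5, mR=-144/185; mL+mR=60/37 → advance +1; mR−mL=-588/185 → turn -1·90°
n=3: pose=(7,0,S); sL=120/97, sR=120/41; mL=120/97, mR=6720/3977; mL+mR=120/41 → advance +1; mR−mL=1800/3977 → turn +1·90°

0 10/3 30/13 10/3 -40/39 5 1 E
1 120/73 24/5 120/73 1152/365 6 1 S
2 12/5 60/37 12/5 -144/185 6 0 E
3 120/97 120/41 120/97 6720/3977 7 0 S
final 7 -1 E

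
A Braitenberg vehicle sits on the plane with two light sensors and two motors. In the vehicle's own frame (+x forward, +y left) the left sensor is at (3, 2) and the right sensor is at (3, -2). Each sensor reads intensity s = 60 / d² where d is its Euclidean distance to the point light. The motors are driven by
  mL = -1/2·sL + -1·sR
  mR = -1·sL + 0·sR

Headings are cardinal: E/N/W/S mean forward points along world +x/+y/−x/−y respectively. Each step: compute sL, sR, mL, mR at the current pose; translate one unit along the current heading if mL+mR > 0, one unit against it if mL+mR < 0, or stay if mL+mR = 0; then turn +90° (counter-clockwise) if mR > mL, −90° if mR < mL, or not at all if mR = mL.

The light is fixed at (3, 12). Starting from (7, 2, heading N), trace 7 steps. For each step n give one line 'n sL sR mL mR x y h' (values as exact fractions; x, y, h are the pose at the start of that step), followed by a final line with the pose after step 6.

n=0: pose=(7,2,N); sL=60/53, sR=12/17; mL=-1146/901, mR=-60/53; mL+mR=-2166/901 → advance -1; mR−mL=126/901 → turn +1·90°
n=1: pose=(7,1,W); sL=6/17, sR=30/41; mL=-633/697, mR=-6/17; mL+mR=-879/697 → advance -1; mR−mL=387/697 → turn +1·90°
n=2: pose=(8,1,S); sL=12/49, sR=12/41; mL=-834/2009, mR=-12/49; mL+mR=-1326/2009 → advance -1; mR−mL=342/2009 → turn +1·90°
n=3: pose=(8,2,E); sL=15/32, sR=15/52; mL=-435/832, mR=-15/32; mL+mR=-825/832 → advance -1; mR−mL=45/832 → turn +1·90°
n=4: pose=(7,2,N); sL=60/53, sR=12/17; mL=-1146/901, mR=-60/53; mL+mR=-2166/901 → advance -1; mR−mL=126/901 → turn +1·90°
n=5: pose=(7,1,W); sL=6/17, sR=30/41; mL=-633/697, mR=-6/17; mL+mR=-879/697 → advance -1; mR−mL=387/697 → turn +1·90°
n=6: pose=(8,1,S); sL=12/49, sR=12/41; mL=-834/2009, mR=-12/49; mL+mR=-1326/2009 → advance -1; mR−mL=342/2009 → turn +1·90°

0 60/53 12/17 -1146/901 -60/53 7 2 N
1 6/17 30/41 -633/697 -6/17 7 1 W
2 12/49 12/41 -834/2009 -12/49 8 1 S
3 15/32 15/52 -435/832 -15/32 8 2 E
4 60/53 12/17 -1146/901 -60/53 7 2 N
5 6/17 30/41 -633/697 -6/17 7 1 W
6 12/49 12/41 -834/2009 -12/49 8 1 S
final 8 2 E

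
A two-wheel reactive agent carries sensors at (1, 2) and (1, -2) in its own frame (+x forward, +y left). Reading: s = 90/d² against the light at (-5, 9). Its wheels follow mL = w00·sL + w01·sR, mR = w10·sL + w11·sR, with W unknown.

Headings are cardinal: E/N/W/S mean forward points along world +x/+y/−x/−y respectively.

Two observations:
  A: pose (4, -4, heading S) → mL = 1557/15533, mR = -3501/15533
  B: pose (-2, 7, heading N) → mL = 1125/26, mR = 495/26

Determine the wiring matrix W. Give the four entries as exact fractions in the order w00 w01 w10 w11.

1 -1/2 1/2 -1

obs A: pose=(4,-4,S) → sL=90/317, sR=18/49, mL=1557/15533, mR=-3501/15533
obs B: pose=(-2,7,N) → sL=45, sR=45/13, mL=1125/26, mR=495/26
sensor matrix S = [[90/317, 18/49], [45, 45/13]]; det S = -3139560/201929
solve [mL_A; mL_B] = S·[w00; w01] and [mR_A; mR_B] = S·[w10; w11]:
  w00 = 1, w01 = -1/2, w10 = 1/2, w11 = -1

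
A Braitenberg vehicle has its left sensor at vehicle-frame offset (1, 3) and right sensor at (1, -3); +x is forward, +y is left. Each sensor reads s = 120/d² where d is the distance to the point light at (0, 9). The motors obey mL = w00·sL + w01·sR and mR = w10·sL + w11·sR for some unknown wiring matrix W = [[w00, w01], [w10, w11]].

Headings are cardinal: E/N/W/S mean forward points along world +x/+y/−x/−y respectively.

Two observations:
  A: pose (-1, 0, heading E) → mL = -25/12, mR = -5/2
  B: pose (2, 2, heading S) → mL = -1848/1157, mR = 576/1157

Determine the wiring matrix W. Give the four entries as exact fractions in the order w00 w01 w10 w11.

obs A: pose=(-1,0,E) → sL=10/3, sR=5/6, mL=-25/12, mR=-5/2
obs B: pose=(2,2,S) → sL=120/89, sR=24/13, mL=-1848/1157, mR=576/1157
sensor matrix S = [[10/3, 5/6], [120/89, 24/13]]; det S = 5820/1157
solve [mL_A; mL_B] = S·[w00; w01] and [mR_A; mR_B] = S·[w10; w11]:
  w00 = -1/2, w01 = -1/2, w10 = -1, w11 = 1

-1/2 -1/2 -1 1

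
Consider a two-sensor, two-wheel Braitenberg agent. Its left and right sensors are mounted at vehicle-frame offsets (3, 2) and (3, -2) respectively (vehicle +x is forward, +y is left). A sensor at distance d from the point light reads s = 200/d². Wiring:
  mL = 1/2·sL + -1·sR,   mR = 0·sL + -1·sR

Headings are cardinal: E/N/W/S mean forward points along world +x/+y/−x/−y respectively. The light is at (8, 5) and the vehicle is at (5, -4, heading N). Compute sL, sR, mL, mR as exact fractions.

200/61 200/37 -8500/2257 -200/37

left sensor world pos  = (3, -1); dL² = 61
right sensor world pos = (7, -1); dR² = 37
sL = 200/61 = 200/61
sR = 200/37 = 200/37
mL = 1/2·sL + -1·sR = -8500/2257
mR = 0·sL + -1·sR = -200/37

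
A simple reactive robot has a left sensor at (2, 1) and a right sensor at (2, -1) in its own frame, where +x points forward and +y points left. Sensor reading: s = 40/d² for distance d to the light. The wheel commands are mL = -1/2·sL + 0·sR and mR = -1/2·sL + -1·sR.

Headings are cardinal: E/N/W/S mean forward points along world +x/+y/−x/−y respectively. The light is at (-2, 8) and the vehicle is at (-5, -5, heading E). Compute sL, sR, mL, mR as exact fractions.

8/29 40/197 -4/29 -1948/5713

left sensor world pos  = (-3, -4); dL² = 145
right sensor world pos = (-3, -6); dR² = 197
sL = 40/145 = 8/29
sR = 40/197 = 40/197
mL = -1/2·sL + 0·sR = -4/29
mR = -1/2·sL + -1·sR = -1948/5713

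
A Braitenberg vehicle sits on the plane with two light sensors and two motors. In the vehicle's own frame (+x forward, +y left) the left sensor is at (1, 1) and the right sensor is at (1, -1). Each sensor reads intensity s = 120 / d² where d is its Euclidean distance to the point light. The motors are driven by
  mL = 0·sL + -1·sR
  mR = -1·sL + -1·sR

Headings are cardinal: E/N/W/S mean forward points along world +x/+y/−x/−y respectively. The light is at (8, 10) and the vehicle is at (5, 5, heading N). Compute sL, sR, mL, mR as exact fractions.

15/4 6 -6 -39/4

left sensor world pos  = (4, 6); dL² = 32
right sensor world pos = (6, 6); dR² = 20
sL = 120/32 = 15/4
sR = 120/20 = 6
mL = 0·sL + -1·sR = -6
mR = -1·sL + -1·sR = -39/4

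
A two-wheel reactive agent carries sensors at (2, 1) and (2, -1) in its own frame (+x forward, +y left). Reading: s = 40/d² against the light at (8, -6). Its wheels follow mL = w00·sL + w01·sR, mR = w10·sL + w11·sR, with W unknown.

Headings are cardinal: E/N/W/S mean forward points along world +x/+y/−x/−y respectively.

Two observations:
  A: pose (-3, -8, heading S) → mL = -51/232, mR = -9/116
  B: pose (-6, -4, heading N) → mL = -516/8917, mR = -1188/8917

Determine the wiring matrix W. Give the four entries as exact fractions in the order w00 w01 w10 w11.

obs A: pose=(-3,-8,S) → sL=10/29, sR=1/4, mL=-51/232, mR=-9/116
obs B: pose=(-6,-4,N) → sL=40/241, sR=8/37, mL=-516/8917, mR=-1188/8917
sensor matrix S = [[10/29, 1/4], [40/241, 8/37]]; det S = 8550/258593
solve [mL_A; mL_B] = S·[w00; w01] and [mR_A; mR_B] = S·[w10; w11]:
  w00 = -1, w01 = 1/2, w10 = 1/2, w11 = -1

-1 1/2 1/2 -1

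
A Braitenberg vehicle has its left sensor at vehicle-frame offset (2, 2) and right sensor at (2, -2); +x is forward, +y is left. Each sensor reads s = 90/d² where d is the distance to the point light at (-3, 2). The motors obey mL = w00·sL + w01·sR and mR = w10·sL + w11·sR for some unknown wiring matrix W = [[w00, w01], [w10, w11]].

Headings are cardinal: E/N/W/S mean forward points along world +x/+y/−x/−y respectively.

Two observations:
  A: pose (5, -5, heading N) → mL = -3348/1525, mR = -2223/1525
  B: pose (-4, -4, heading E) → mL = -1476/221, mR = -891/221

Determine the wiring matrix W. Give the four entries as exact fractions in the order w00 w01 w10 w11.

obs A: pose=(5,-5,N) → sL=90/61, sR=18/25, mL=-3348/1525, mR=-2223/1525
obs B: pose=(-4,-4,E) → sL=90/17, sR=18/13, mL=-1476/221, mR=-891/221
sensor matrix S = [[90/61, 18/25], [90/17, 18/13]]; det S = -119232/67405
solve [mL_A; mL_B] = S·[w00; w01] and [mR_A; mR_B] = S·[w10; w11]:
  w00 = -1, w01 = -1, w10 = -1/2, w11 = -1

-1 -1 -1/2 -1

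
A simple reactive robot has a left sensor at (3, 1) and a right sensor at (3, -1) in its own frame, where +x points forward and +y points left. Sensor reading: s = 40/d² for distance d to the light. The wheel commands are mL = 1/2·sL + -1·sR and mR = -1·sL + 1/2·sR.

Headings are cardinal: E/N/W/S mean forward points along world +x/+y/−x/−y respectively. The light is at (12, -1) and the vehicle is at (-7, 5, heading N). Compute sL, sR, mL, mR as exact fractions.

40/481 8/81 -2228/38961 -1316/38961

left sensor world pos  = (-8, 8); dL² = 481
right sensor world pos = (-6, 8); dR² = 405
sL = 40/481 = 40/481
sR = 40/405 = 8/81
mL = 1/2·sL + -1·sR = -2228/38961
mR = -1·sL + 1/2·sR = -1316/38961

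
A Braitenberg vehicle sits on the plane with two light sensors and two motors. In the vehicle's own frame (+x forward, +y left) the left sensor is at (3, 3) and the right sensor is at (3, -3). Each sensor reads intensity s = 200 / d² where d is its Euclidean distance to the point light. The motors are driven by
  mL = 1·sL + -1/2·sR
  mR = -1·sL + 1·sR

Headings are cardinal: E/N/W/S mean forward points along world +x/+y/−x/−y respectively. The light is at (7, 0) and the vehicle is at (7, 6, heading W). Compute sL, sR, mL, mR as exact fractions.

100/9 20/9 10 -80/9

left sensor world pos  = (4, 3); dL² = 18
right sensor world pos = (4, 9); dR² = 90
sL = 200/18 = 100/9
sR = 200/90 = 20/9
mL = 1·sL + -1/2·sR = 10
mR = -1·sL + 1·sR = -80/9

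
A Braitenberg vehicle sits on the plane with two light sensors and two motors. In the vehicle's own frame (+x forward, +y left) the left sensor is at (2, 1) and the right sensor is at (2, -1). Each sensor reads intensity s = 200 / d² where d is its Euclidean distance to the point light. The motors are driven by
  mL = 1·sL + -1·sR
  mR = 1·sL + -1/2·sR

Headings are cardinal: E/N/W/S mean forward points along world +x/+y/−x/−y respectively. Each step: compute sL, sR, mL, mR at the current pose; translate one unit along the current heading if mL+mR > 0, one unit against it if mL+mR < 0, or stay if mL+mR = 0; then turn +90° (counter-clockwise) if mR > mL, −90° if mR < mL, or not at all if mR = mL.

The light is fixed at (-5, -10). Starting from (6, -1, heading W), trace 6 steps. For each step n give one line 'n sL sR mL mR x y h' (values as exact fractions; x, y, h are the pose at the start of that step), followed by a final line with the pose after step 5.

0 40/29 200/181 1440/5249 4340/5249 6 -1 W
1 20/17 20/13 -80/221 90/221 5 -1 S
2 8/9 200/193 -256/1737 644/1737 5 -2 E
3 1 50/61 11/61 36/61 6 -2 N
4 40/29 200/181 1440/5249 4340/5249 6 -1 W
5 20/17 20/13 -80/221 90/221 5 -1 S
final 5 -2 E

n=0: pose=(6,-1,W); sL=40/29, sR=200/181; mL=1440/5249, mR=4340/5249; mL+mR=5780/5249 → advance +1; mR−mL=100/181 → turn +1·90°
n=1: pose=(5,-1,S); sL=20/17, sR=20/13; mL=-80/221, mR=90/221; mL+mR=10/221 → advance +1; mR−mL=10/13 → turn +1·90°
n=2: pose=(5,-2,E); sL=8/9, sR=200/193; mL=-256/1737, mR=644/1737; mL+mR=388/1737 → advance +1; mR−mL=100/193 → turn +1·90°
n=3: pose=(6,-2,N); sL=1, sR=50/61; mL=11/61, mR=36/61; mL+mR=47/61 → advance +1; mR−mL=25/61 → turn +1·90°
n=4: pose=(6,-1,W); sL=40/29, sR=200/181; mL=1440/5249, mR=4340/5249; mL+mR=5780/5249 → advance +1; mR−mL=100/181 → turn +1·90°
n=5: pose=(5,-1,S); sL=20/17, sR=20/13; mL=-80/221, mR=90/221; mL+mR=10/221 → advance +1; mR−mL=10/13 → turn +1·90°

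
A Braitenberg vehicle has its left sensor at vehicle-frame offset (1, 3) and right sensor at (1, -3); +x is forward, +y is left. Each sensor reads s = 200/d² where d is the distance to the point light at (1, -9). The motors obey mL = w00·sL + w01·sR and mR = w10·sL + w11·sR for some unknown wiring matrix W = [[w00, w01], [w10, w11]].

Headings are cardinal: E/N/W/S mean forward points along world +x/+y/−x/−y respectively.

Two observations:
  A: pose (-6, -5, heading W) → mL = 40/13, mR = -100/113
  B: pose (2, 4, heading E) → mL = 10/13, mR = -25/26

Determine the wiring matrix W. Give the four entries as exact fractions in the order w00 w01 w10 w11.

1 0 0 -1/2

obs A: pose=(-6,-5,W) → sL=40/13, sR=200/113, mL=40/13, mR=-100/113
obs B: pose=(2,4,E) → sL=10/13, sR=25/13, mL=10/13, mR=-25/26
sensor matrix S = [[40/13, 200/113], [10/13, 25/13]]; det S = 87000/19097
solve [mL_A; mL_B] = S·[w00; w01] and [mR_A; mR_B] = S·[w10; w11]:
  w00 = 1, w01 = 0, w10 = 0, w11 = -1/2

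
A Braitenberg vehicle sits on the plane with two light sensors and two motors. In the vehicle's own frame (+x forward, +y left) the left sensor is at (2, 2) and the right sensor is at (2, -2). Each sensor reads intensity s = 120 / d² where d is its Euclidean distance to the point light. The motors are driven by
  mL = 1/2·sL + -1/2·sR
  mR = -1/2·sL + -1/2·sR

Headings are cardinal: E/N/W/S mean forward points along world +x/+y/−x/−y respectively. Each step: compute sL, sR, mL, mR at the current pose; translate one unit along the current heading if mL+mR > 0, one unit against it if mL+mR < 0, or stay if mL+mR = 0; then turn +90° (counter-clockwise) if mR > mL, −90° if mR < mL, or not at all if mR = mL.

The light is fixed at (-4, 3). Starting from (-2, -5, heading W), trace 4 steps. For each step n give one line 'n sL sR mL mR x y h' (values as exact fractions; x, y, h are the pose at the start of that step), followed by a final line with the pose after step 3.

n=0: pose=(-2,-5,W); sL=6/5, sR=10/3; mL=-16/15, mR=-34/15; mL+mR=-10/3 → advance -1; mR−mL=-6/5 → turn -1·90°
n=1: pose=(-1,-5,N); sL=120/37, sR=120/61; mL=1440/2257, mR=-5880/2257; mL+mR=-120/61 → advance -1; mR−mL=-120/37 → turn -1·90°
n=2: pose=(-1,-6,E); sL=60/37, sR=60/73; mL=1080/2701, mR=-3300/2701; mL+mR=-60/73 → advance -1; mR−mL=-60/37 → turn -1·90°
n=3: pose=(-2,-6,S); sL=120/137, sR=120/121; mL=-960/16577, mR=-15480/16577; mL+mR=-120/121 → advance -1; mR−mL=-120/137 → turn -1·90°

0 6/5 10/3 -16/15 -34/15 -2 -5 W
1 120/37 120/61 1440/2257 -5880/2257 -1 -5 N
2 60/37 60/73 1080/2701 -3300/2701 -1 -6 E
3 120/137 120/121 -960/16577 -15480/16577 -2 -6 S
final -2 -5 W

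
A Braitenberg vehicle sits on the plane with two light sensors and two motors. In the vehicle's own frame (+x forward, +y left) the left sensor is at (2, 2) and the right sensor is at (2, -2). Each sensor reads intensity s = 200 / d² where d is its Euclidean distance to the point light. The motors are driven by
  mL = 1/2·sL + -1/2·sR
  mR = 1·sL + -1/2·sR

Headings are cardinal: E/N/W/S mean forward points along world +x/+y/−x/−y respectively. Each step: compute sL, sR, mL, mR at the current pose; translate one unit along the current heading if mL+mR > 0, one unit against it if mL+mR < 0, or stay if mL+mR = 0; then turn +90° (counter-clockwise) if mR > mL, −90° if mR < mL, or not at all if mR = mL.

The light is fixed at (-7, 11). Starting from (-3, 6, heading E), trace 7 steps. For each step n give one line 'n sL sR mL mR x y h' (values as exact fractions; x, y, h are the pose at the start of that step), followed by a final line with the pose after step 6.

n=0: pose=(-3,6,E); sL=40/9, sR=40/17; mL=160/153, mR=500/153; mL+mR=220/51 → advance +1; mR−mL=20/9 → turn +1·90°
n=1: pose=(-2,6,N); sL=100/9, sR=100/29; mL=1000/261, mR=2450/261; mL+mR=1150/87 → advance +1; mR−mL=50/9 → turn +1·90°
n=2: pose=(-2,7,W); sL=40/9, sR=200/13; mL=-640/117, mR=-380/117; mL+mR=-340/39 → advance -1; mR−mL=20/9 → turn +1·90°
n=3: pose=(-1,7,S); sL=2, sR=50/13; mL=-12/13, mR=1/13; mL+mR=-11/13 → advance -1; mR−mL=1 → turn +1·90°
n=4: pose=(-1,8,E); sL=40/13, sR=200/89; mL=480/1157, mR=2260/1157; mL+mR=2740/1157 → advance +1; mR−mL=20/13 → turn +1·90°
n=5: pose=(0,8,N); sL=100/13, sR=100/41; mL=1400/533, mR=3450/533; mL+mR=4850/533 → advance +1; mR−mL=50/13 → turn +1·90°
n=6: pose=(0,9,W); sL=200/41, sR=8; mL=-64/41, mR=36/41; mL+mR=-28/41 → advance -1; mR−mL=100/41 → turn +1·90°

0 40/9 40/17 160/153 500/153 -3 6 E
1 100/9 100/29 1000/261 2450/261 -2 6 N
2 40/9 200/13 -640/117 -380/117 -2 7 W
3 2 50/13 -12/13 1/13 -1 7 S
4 40/13 200/89 480/1157 2260/1157 -1 8 E
5 100/13 100/41 1400/533 3450/533 0 8 N
6 200/41 8 -64/41 36/41 0 9 W
final 1 9 S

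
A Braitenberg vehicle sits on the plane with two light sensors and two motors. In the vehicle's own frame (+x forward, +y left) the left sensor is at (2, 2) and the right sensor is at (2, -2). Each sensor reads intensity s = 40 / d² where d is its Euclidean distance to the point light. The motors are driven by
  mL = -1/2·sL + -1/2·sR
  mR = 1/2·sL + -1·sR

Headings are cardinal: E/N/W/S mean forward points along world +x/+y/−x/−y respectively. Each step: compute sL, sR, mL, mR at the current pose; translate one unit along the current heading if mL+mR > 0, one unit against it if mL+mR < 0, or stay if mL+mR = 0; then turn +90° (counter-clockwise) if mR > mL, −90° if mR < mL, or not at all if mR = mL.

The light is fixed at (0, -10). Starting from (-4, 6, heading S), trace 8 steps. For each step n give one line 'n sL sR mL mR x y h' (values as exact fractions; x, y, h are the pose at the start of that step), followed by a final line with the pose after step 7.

n=0: pose=(-4,6,S); sL=1/5, sR=5/29; mL=-27/145, mR=-21/290; mL+mR=-15/58 → advance -1; mR−mL=33/290 → turn +1·90°
n=1: pose=(-4,7,E); sL=8/73, sR=40/229; mL=-2376/16717, mR=-2004/16717; mL+mR=-60/229 → advance -1; mR−mL=372/16717 → turn +1·90°
n=2: pose=(-5,7,N); sL=4/41, sR=4/37; mL=-156/1517, mR=-90/1517; mL+mR=-6/37 → advance -1; mR−mL=66/1517 → turn +1·90°
n=3: pose=(-5,6,W); sL=8/49, sR=40/373; mL=-2472/18277, mR=-468/18277; mL+mR=-60/373 → advance -1; mR−mL=2004/18277 → turn +1·90°
n=4: pose=(-4,6,S); sL=1/5, sR=5/29; mL=-27/145, mR=-21/290; mL+mR=-15/58 → advance -1; mR−mL=33/290 → turn +1·90°
n=5: pose=(-4,7,E); sL=8/73, sR=40/229; mL=-2376/16717, mR=-2004/16717; mL+mR=-60/229 → advance -1; mR−mL=372/16717 → turn +1·90°
n=6: pose=(-5,7,N); sL=4/41, sR=4/37; mL=-156/1517, mR=-90/1517; mL+mR=-6/37 → advance -1; mR−mL=66/1517 → turn +1·90°
n=7: pose=(-5,6,W); sL=8/49, sR=40/373; mL=-2472/18277, mR=-468/18277; mL+mR=-60/373 → advance -1; mR−mL=2004/18277 → turn +1·90°

0 1/5 5/29 -27/145 -21/290 -4 6 S
1 8/73 40/229 -2376/16717 -2004/16717 -4 7 E
2 4/41 4/37 -156/1517 -90/1517 -5 7 N
3 8/49 40/373 -2472/18277 -468/18277 -5 6 W
4 1/5 5/29 -27/145 -21/290 -4 6 S
5 8/73 40/229 -2376/16717 -2004/16717 -4 7 E
6 4/41 4/37 -156/1517 -90/1517 -5 7 N
7 8/49 40/373 -2472/18277 -468/18277 -5 6 W
final -4 6 S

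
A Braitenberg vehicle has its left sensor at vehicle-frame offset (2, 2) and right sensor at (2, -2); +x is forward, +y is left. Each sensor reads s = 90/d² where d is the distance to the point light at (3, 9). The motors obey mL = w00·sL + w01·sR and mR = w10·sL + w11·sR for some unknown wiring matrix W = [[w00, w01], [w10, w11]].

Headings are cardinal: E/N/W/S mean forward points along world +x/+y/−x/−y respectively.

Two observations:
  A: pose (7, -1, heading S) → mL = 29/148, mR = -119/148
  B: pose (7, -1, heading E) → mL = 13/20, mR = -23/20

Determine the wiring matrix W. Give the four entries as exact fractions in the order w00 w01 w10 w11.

1 -1/2 -1 -1/2

obs A: pose=(7,-1,S) → sL=1/2, sR=45/74, mL=29/148, mR=-119/148
obs B: pose=(7,-1,E) → sL=9/10, sR=1/2, mL=13/20, mR=-23/20
sensor matrix S = [[1/2, 45/74], [9/10, 1/2]]; det S = -11/37
solve [mL_A; mL_B] = S·[w00; w01] and [mR_A; mR_B] = S·[w10; w11]:
  w00 = 1, w01 = -1/2, w10 = -1, w11 = -1/2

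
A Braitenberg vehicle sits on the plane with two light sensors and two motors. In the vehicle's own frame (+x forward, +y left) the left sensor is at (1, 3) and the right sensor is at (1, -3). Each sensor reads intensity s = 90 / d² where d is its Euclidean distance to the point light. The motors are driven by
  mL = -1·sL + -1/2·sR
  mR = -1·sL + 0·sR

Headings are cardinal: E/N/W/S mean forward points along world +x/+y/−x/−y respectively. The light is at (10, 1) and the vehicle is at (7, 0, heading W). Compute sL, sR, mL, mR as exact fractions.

45/16 9/2 -81/16 -45/16

left sensor world pos  = (6, -3); dL² = 32
right sensor world pos = (6, 3); dR² = 20
sL = 90/32 = 45/16
sR = 90/20 = 9/2
mL = -1·sL + -1/2·sR = -81/16
mR = -1·sL + 0·sR = -45/16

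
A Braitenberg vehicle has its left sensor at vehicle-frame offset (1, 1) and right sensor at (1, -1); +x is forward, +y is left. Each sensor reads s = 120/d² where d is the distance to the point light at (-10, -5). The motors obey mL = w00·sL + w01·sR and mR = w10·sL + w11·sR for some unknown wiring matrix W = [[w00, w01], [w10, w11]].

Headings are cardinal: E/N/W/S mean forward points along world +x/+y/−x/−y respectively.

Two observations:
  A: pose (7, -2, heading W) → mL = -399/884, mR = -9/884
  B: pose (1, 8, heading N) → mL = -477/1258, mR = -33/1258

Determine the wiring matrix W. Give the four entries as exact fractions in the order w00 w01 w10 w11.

obs A: pose=(7,-2,W) → sL=6/13, sR=15/34, mL=-399/884, mR=-9/884
obs B: pose=(1,8,N) → sL=15/37, sR=6/17, mL=-477/1258, mR=-33/1258
sensor matrix S = [[6/13, 15/34], [15/37, 6/17]]; det S = -261/16354
solve [mL_A; mL_B] = S·[w00; w01] and [mR_A; mR_B] = S·[w10; w11]:
  w00 = -1/2, w01 = -1/2, w10 = -1/2, w11 = 1/2

-1/2 -1/2 -1/2 1/2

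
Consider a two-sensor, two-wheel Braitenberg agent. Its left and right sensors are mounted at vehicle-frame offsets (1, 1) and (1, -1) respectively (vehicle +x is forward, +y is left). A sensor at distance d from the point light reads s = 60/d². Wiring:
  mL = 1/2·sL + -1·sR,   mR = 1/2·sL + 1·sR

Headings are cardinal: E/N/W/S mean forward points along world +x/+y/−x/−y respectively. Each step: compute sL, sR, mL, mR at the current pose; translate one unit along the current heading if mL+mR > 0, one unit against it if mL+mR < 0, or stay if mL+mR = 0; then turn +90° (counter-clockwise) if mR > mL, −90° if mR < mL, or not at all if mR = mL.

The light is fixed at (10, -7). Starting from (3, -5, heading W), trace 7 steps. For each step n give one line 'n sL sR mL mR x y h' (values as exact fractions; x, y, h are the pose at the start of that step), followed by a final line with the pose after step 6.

n=0: pose=(3,-5,W); sL=12/13, sR=60/73; mL=-342/949, mR=1218/949; mL+mR=12/13 → advance +1; mR−mL=120/73 → turn +1·90°
n=1: pose=(2,-5,S); sL=6/5, sR=30/41; mL=-27/205, mR=273/205; mL+mR=6/5 → advance +1; mR−mL=60/41 → turn +1·90°
n=2: pose=(2,-6,E); sL=60/53, sR=60/49; mL=-1710/2597, mR=4650/2597; mL+mR=60/53 → advance +1; mR−mL=120/49 → turn +1·90°
n=3: pose=(3,-6,N); sL=15/17, sR=3/2; mL=-18/17, mR=33/17; mL+mR=15/17 → advance +1; mR−mL=3 → turn +1·90°
n=4: pose=(3,-5,W); sL=12/13, sR=60/73; mL=-342/949, mR=1218/949; mL+mR=12/13 → advance +1; mR−mL=120/73 → turn +1·90°
n=5: pose=(2,-5,S); sL=6/5, sR=30/41; mL=-27/205, mR=273/205; mL+mR=6/5 → advance +1; mR−mL=60/41 → turn +1·90°
n=6: pose=(2,-6,E); sL=60/53, sR=60/49; mL=-1710/2597, mR=4650/2597; mL+mR=60/53 → advance +1; mR−mL=120/49 → turn +1·90°

0 12/13 60/73 -342/949 1218/949 3 -5 W
1 6/5 30/41 -27/205 273/205 2 -5 S
2 60/53 60/49 -1710/2597 4650/2597 2 -6 E
3 15/17 3/2 -18/17 33/17 3 -6 N
4 12/13 60/73 -342/949 1218/949 3 -5 W
5 6/5 30/41 -27/205 273/205 2 -5 S
6 60/53 60/49 -1710/2597 4650/2597 2 -6 E
final 3 -6 N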